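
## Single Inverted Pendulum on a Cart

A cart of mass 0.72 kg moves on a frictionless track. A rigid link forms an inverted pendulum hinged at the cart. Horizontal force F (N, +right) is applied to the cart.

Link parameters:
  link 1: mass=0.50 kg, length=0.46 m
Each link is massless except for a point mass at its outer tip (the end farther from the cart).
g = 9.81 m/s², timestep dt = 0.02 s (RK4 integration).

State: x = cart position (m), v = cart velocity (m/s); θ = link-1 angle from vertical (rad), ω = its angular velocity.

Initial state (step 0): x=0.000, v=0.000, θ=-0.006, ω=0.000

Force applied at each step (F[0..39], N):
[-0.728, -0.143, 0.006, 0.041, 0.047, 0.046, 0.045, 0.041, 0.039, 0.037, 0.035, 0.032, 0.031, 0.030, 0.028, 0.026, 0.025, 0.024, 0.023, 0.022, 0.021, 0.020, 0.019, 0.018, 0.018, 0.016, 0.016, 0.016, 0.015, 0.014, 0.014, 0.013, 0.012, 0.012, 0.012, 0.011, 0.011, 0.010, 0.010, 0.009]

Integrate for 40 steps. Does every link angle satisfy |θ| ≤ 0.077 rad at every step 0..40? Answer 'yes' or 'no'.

Answer: yes

Derivation:
apply F[0]=-0.728 → step 1: x=-0.000, v=-0.019, θ=-0.006, ω=0.040
apply F[1]=-0.143 → step 2: x=-0.001, v=-0.023, θ=-0.005, ω=0.045
apply F[2]=+0.006 → step 3: x=-0.001, v=-0.022, θ=-0.004, ω=0.041
apply F[3]=+0.041 → step 4: x=-0.001, v=-0.020, θ=-0.003, ω=0.036
apply F[4]=+0.047 → step 5: x=-0.002, v=-0.019, θ=-0.002, ω=0.031
apply F[5]=+0.046 → step 6: x=-0.002, v=-0.017, θ=-0.002, ω=0.027
apply F[6]=+0.045 → step 7: x=-0.003, v=-0.016, θ=-0.001, ω=0.023
apply F[7]=+0.041 → step 8: x=-0.003, v=-0.014, θ=-0.001, ω=0.020
apply F[8]=+0.039 → step 9: x=-0.003, v=-0.013, θ=-0.001, ω=0.017
apply F[9]=+0.037 → step 10: x=-0.003, v=-0.012, θ=-0.000, ω=0.014
apply F[10]=+0.035 → step 11: x=-0.004, v=-0.011, θ=-0.000, ω=0.012
apply F[11]=+0.032 → step 12: x=-0.004, v=-0.010, θ=0.000, ω=0.010
apply F[12]=+0.031 → step 13: x=-0.004, v=-0.009, θ=0.000, ω=0.009
apply F[13]=+0.030 → step 14: x=-0.004, v=-0.009, θ=0.001, ω=0.007
apply F[14]=+0.028 → step 15: x=-0.004, v=-0.008, θ=0.001, ω=0.006
apply F[15]=+0.026 → step 16: x=-0.005, v=-0.007, θ=0.001, ω=0.005
apply F[16]=+0.025 → step 17: x=-0.005, v=-0.007, θ=0.001, ω=0.004
apply F[17]=+0.024 → step 18: x=-0.005, v=-0.006, θ=0.001, ω=0.003
apply F[18]=+0.023 → step 19: x=-0.005, v=-0.006, θ=0.001, ω=0.002
apply F[19]=+0.022 → step 20: x=-0.005, v=-0.005, θ=0.001, ω=0.002
apply F[20]=+0.021 → step 21: x=-0.005, v=-0.005, θ=0.001, ω=0.001
apply F[21]=+0.020 → step 22: x=-0.005, v=-0.004, θ=0.001, ω=0.001
apply F[22]=+0.019 → step 23: x=-0.005, v=-0.004, θ=0.001, ω=0.000
apply F[23]=+0.018 → step 24: x=-0.005, v=-0.004, θ=0.001, ω=0.000
apply F[24]=+0.018 → step 25: x=-0.005, v=-0.003, θ=0.001, ω=-0.000
apply F[25]=+0.016 → step 26: x=-0.005, v=-0.003, θ=0.001, ω=-0.000
apply F[26]=+0.016 → step 27: x=-0.006, v=-0.003, θ=0.001, ω=-0.001
apply F[27]=+0.016 → step 28: x=-0.006, v=-0.002, θ=0.001, ω=-0.001
apply F[28]=+0.015 → step 29: x=-0.006, v=-0.002, θ=0.001, ω=-0.001
apply F[29]=+0.014 → step 30: x=-0.006, v=-0.002, θ=0.001, ω=-0.001
apply F[30]=+0.014 → step 31: x=-0.006, v=-0.002, θ=0.001, ω=-0.001
apply F[31]=+0.013 → step 32: x=-0.006, v=-0.001, θ=0.001, ω=-0.001
apply F[32]=+0.012 → step 33: x=-0.006, v=-0.001, θ=0.001, ω=-0.001
apply F[33]=+0.012 → step 34: x=-0.006, v=-0.001, θ=0.001, ω=-0.001
apply F[34]=+0.012 → step 35: x=-0.006, v=-0.001, θ=0.001, ω=-0.001
apply F[35]=+0.011 → step 36: x=-0.006, v=-0.001, θ=0.001, ω=-0.001
apply F[36]=+0.011 → step 37: x=-0.006, v=-0.000, θ=0.001, ω=-0.001
apply F[37]=+0.010 → step 38: x=-0.006, v=-0.000, θ=0.001, ω=-0.001
apply F[38]=+0.010 → step 39: x=-0.006, v=0.000, θ=0.001, ω=-0.001
apply F[39]=+0.009 → step 40: x=-0.006, v=0.000, θ=0.001, ω=-0.001
Max |angle| over trajectory = 0.006 rad; bound = 0.077 → within bound.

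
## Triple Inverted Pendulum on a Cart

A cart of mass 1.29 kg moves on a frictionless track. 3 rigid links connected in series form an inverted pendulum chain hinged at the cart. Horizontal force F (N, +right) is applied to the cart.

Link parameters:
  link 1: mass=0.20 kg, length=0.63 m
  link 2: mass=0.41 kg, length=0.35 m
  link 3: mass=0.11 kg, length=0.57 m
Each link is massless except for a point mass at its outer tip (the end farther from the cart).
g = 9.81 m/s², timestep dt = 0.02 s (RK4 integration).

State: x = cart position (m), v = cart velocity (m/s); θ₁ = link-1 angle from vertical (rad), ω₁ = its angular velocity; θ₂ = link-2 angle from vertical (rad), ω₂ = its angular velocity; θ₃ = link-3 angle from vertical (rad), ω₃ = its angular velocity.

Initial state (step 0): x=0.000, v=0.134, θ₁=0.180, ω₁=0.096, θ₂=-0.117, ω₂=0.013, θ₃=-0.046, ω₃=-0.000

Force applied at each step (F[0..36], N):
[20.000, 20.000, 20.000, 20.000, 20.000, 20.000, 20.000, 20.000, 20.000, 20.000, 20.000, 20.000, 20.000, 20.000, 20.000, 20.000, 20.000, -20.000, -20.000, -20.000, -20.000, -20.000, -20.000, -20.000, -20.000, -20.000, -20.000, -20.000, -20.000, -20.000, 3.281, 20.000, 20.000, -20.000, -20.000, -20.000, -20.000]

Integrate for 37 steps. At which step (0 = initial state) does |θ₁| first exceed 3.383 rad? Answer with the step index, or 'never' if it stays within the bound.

apply F[0]=+20.000 → step 1: x=0.006, v=0.424, θ₁=0.180, ω₁=-0.070, θ₂=-0.123, ω₂=-0.602, θ₃=-0.046, ω₃=0.031
apply F[1]=+20.000 → step 2: x=0.017, v=0.715, θ₁=0.177, ω₁=-0.239, θ₂=-0.141, ω₂=-1.220, θ₃=-0.045, ω₃=0.066
apply F[2]=+20.000 → step 3: x=0.034, v=1.008, θ₁=0.171, ω₁=-0.420, θ₂=-0.172, ω₂=-1.838, θ₃=-0.043, ω₃=0.107
apply F[3]=+20.000 → step 4: x=0.057, v=1.302, θ₁=0.160, ω₁=-0.622, θ₂=-0.215, ω₂=-2.445, θ₃=-0.040, ω₃=0.155
apply F[4]=+20.000 → step 5: x=0.086, v=1.600, θ₁=0.146, ω₁=-0.858, θ₂=-0.269, ω₂=-3.023, θ₃=-0.037, ω₃=0.206
apply F[5]=+20.000 → step 6: x=0.121, v=1.902, θ₁=0.126, ω₁=-1.141, θ₂=-0.335, ω₂=-3.549, θ₃=-0.032, ω₃=0.255
apply F[6]=+20.000 → step 7: x=0.162, v=2.206, θ₁=0.099, ω₁=-1.486, θ₂=-0.411, ω₂=-3.998, θ₃=-0.027, ω₃=0.294
apply F[7]=+20.000 → step 8: x=0.210, v=2.513, θ₁=0.066, ω₁=-1.901, θ₂=-0.494, ω₂=-4.342, θ₃=-0.021, ω₃=0.314
apply F[8]=+20.000 → step 9: x=0.263, v=2.822, θ₁=0.023, ω₁=-2.392, θ₂=-0.584, ω₂=-4.556, θ₃=-0.014, ω₃=0.306
apply F[9]=+20.000 → step 10: x=0.322, v=3.132, θ₁=-0.030, ω₁=-2.962, θ₂=-0.675, ω₂=-4.608, θ₃=-0.009, ω₃=0.265
apply F[10]=+20.000 → step 11: x=0.388, v=3.441, θ₁=-0.096, ω₁=-3.608, θ₂=-0.767, ω₂=-4.464, θ₃=-0.004, ω₃=0.186
apply F[11]=+20.000 → step 12: x=0.460, v=3.747, θ₁=-0.175, ω₁=-4.327, θ₂=-0.852, ω₂=-4.079, θ₃=-0.001, ω₃=0.063
apply F[12]=+20.000 → step 13: x=0.538, v=4.045, θ₁=-0.270, ω₁=-5.117, θ₂=-0.928, ω₂=-3.397, θ₃=-0.002, ω₃=-0.114
apply F[13]=+20.000 → step 14: x=0.622, v=4.325, θ₁=-0.380, ω₁=-5.983, θ₂=-0.986, ω₂=-2.355, θ₃=-0.006, ω₃=-0.370
apply F[14]=+20.000 → step 15: x=0.711, v=4.574, θ₁=-0.510, ω₁=-6.935, θ₂=-1.019, ω₂=-0.887, θ₃=-0.018, ω₃=-0.765
apply F[15]=+20.000 → step 16: x=0.804, v=4.758, θ₁=-0.658, ω₁=-7.958, θ₂=-1.019, ω₂=1.000, θ₃=-0.039, ω₃=-1.420
apply F[16]=+20.000 → step 17: x=0.900, v=4.826, θ₁=-0.827, ω₁=-8.865, θ₂=-0.979, ω₂=2.885, θ₃=-0.077, ω₃=-2.497
apply F[17]=-20.000 → step 18: x=0.992, v=4.315, θ₁=-1.003, ω₁=-8.680, θ₂=-0.916, ω₂=3.259, θ₃=-0.135, ω₃=-3.258
apply F[18]=-20.000 → step 19: x=1.073, v=3.822, θ₁=-1.173, ω₁=-8.288, θ₂=-0.855, ω₂=2.707, θ₃=-0.206, ω₃=-3.808
apply F[19]=-20.000 → step 20: x=1.145, v=3.374, θ₁=-1.335, ω₁=-7.945, θ₂=-0.810, ω₂=1.772, θ₃=-0.286, ω₃=-4.118
apply F[20]=-20.000 → step 21: x=1.208, v=2.958, θ₁=-1.492, ω₁=-7.752, θ₂=-0.784, ω₂=0.746, θ₃=-0.370, ω₃=-4.287
apply F[21]=-20.000 → step 22: x=1.263, v=2.559, θ₁=-1.646, ω₁=-7.700, θ₂=-0.780, ω₂=-0.345, θ₃=-0.457, ω₃=-4.386
apply F[22]=-20.000 → step 23: x=1.311, v=2.164, θ₁=-1.800, ω₁=-7.755, θ₂=-0.799, ω₂=-1.555, θ₃=-0.545, ω₃=-4.452
apply F[23]=-20.000 → step 24: x=1.350, v=1.768, θ₁=-1.957, ω₁=-7.876, θ₂=-0.844, ω₂=-2.953, θ₃=-0.635, ω₃=-4.504
apply F[24]=-20.000 → step 25: x=1.381, v=1.369, θ₁=-2.116, ω₁=-8.012, θ₂=-0.919, ω₂=-4.594, θ₃=-0.725, ω₃=-4.553
apply F[25]=-20.000 → step 26: x=1.405, v=0.967, θ₁=-2.277, ω₁=-8.085, θ₂=-1.029, ω₂=-6.513, θ₃=-0.817, ω₃=-4.616
apply F[26]=-20.000 → step 27: x=1.420, v=0.566, θ₁=-2.438, ω₁=-7.979, θ₂=-1.181, ω₂=-8.703, θ₃=-0.910, ω₃=-4.721
apply F[27]=-20.000 → step 28: x=1.427, v=0.171, θ₁=-2.594, ω₁=-7.543, θ₂=-1.379, ω₂=-11.122, θ₃=-1.006, ω₃=-4.924
apply F[28]=-20.000 → step 29: x=1.427, v=-0.215, θ₁=-2.736, ω₁=-6.607, θ₂=-1.627, ω₂=-13.749, θ₃=-1.108, ω₃=-5.336
apply F[29]=-20.000 → step 30: x=1.419, v=-0.597, θ₁=-2.854, ω₁=-4.991, θ₂=-1.931, ω₂=-16.750, θ₃=-1.223, ω₃=-6.177
apply F[30]=+3.281 → step 31: x=1.407, v=-0.640, θ₁=-2.923, ω₁=-1.819, θ₂=-2.307, ω₂=-21.019, θ₃=-1.362, ω₃=-8.100
apply F[31]=+20.000 → step 32: x=1.395, v=-0.560, θ₁=-2.917, ω₁=2.144, θ₂=-2.784, ω₂=-26.135, θ₃=-1.569, ω₃=-13.577
apply F[32]=+20.000 → step 33: x=1.383, v=-0.587, θ₁=-2.884, ω₁=0.377, θ₂=-3.266, ω₂=-20.402, θ₃=-1.921, ω₃=-20.897
apply F[33]=-20.000 → step 34: x=1.367, v=-1.008, θ₁=-2.911, ω₁=-2.874, θ₂=-3.595, ω₂=-12.748, θ₃=-2.370, ω₃=-23.539
apply F[34]=-20.000 → step 35: x=1.343, v=-1.365, θ₁=-2.993, ω₁=-5.280, θ₂=-3.781, ω₂=-5.961, θ₃=-2.854, ω₃=-24.797
apply F[35]=-20.000 → step 36: x=1.313, v=-1.701, θ₁=-3.124, ω₁=-7.963, θ₂=-3.830, ω₂=1.333, θ₃=-3.360, ω₃=-25.846
apply F[36]=-20.000 → step 37: x=1.276, v=-1.930, θ₁=-3.322, ω₁=-12.154, θ₂=-3.716, ω₂=10.268, θ₃=-3.885, ω₃=-26.252
max |θ₁| = 3.322 ≤ 3.383 over all 38 states.

Answer: never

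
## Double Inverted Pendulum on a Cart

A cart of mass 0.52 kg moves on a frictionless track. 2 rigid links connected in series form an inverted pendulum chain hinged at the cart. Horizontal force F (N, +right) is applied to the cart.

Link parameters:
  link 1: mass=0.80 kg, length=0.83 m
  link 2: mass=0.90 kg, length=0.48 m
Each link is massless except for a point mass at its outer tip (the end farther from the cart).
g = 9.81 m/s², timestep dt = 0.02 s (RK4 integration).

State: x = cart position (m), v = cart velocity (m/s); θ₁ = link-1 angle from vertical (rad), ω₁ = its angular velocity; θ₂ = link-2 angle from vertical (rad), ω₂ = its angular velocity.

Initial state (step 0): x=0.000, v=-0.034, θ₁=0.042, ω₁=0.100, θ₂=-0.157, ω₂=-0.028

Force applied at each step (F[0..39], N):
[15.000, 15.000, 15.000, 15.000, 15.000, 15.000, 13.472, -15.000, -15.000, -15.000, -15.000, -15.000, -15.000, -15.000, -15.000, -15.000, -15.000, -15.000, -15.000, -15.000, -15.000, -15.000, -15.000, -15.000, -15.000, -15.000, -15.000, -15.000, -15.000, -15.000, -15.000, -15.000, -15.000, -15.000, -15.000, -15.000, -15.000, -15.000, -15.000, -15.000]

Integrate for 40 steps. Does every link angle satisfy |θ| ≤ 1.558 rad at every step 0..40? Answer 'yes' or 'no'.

apply F[0]=+15.000 → step 1: x=0.005, v=0.515, θ₁=0.038, ω₁=-0.497, θ₂=-0.159, ω₂=-0.210
apply F[1]=+15.000 → step 2: x=0.021, v=1.072, θ₁=0.022, ω₁=-1.111, θ₂=-0.165, ω₂=-0.375
apply F[2]=+15.000 → step 3: x=0.048, v=1.644, θ₁=-0.007, ω₁=-1.760, θ₂=-0.174, ω₂=-0.501
apply F[3]=+15.000 → step 4: x=0.087, v=2.229, θ₁=-0.049, ω₁=-2.450, θ₂=-0.185, ω₂=-0.571
apply F[4]=+15.000 → step 5: x=0.137, v=2.809, θ₁=-0.105, ω₁=-3.161, θ₂=-0.197, ω₂=-0.582
apply F[5]=+15.000 → step 6: x=0.199, v=3.345, θ₁=-0.175, ω₁=-3.841, θ₂=-0.208, ω₂=-0.560
apply F[6]=+13.472 → step 7: x=0.270, v=3.740, θ₁=-0.257, ω₁=-4.355, θ₂=-0.219, ω₂=-0.563
apply F[7]=-15.000 → step 8: x=0.339, v=3.223, θ₁=-0.339, ω₁=-3.835, θ₂=-0.230, ω₂=-0.541
apply F[8]=-15.000 → step 9: x=0.399, v=2.788, θ₁=-0.411, ω₁=-3.457, θ₂=-0.240, ω₂=-0.467
apply F[9]=-15.000 → step 10: x=0.451, v=2.417, θ₁=-0.478, ω₁=-3.194, θ₂=-0.249, ω₂=-0.338
apply F[10]=-15.000 → step 11: x=0.496, v=2.092, θ₁=-0.540, ω₁=-3.019, θ₂=-0.254, ω₂=-0.160
apply F[11]=-15.000 → step 12: x=0.535, v=1.798, θ₁=-0.599, ω₁=-2.913, θ₂=-0.255, ω₂=0.060
apply F[12]=-15.000 → step 13: x=0.568, v=1.524, θ₁=-0.657, ω₁=-2.857, θ₂=-0.251, ω₂=0.316
apply F[13]=-15.000 → step 14: x=0.596, v=1.262, θ₁=-0.714, ω₁=-2.840, θ₂=-0.242, ω₂=0.601
apply F[14]=-15.000 → step 15: x=0.619, v=1.003, θ₁=-0.770, ω₁=-2.851, θ₂=-0.227, ω₂=0.911
apply F[15]=-15.000 → step 16: x=0.636, v=0.743, θ₁=-0.828, ω₁=-2.883, θ₂=-0.205, ω₂=1.240
apply F[16]=-15.000 → step 17: x=0.648, v=0.479, θ₁=-0.886, ω₁=-2.928, θ₂=-0.177, ω₂=1.585
apply F[17]=-15.000 → step 18: x=0.655, v=0.206, θ₁=-0.945, ω₁=-2.981, θ₂=-0.142, ω₂=1.941
apply F[18]=-15.000 → step 19: x=0.657, v=-0.076, θ₁=-1.005, ω₁=-3.038, θ₂=-0.099, ω₂=2.304
apply F[19]=-15.000 → step 20: x=0.652, v=-0.369, θ₁=-1.066, ω₁=-3.095, θ₂=-0.050, ω₂=2.671
apply F[20]=-15.000 → step 21: x=0.642, v=-0.671, θ₁=-1.129, ω₁=-3.149, θ₂=0.008, ω₂=3.039
apply F[21]=-15.000 → step 22: x=0.625, v=-0.981, θ₁=-1.192, ω₁=-3.199, θ₂=0.072, ω₂=3.406
apply F[22]=-15.000 → step 23: x=0.602, v=-1.296, θ₁=-1.257, ω₁=-3.242, θ₂=0.144, ω₂=3.772
apply F[23]=-15.000 → step 24: x=0.573, v=-1.613, θ₁=-1.322, ω₁=-3.278, θ₂=0.223, ω₂=4.137
apply F[24]=-15.000 → step 25: x=0.538, v=-1.928, θ₁=-1.388, ω₁=-3.309, θ₂=0.309, ω₂=4.499
apply F[25]=-15.000 → step 26: x=0.496, v=-2.235, θ₁=-1.454, ω₁=-3.333, θ₂=0.403, ω₂=4.860
apply F[26]=-15.000 → step 27: x=0.449, v=-2.530, θ₁=-1.521, ω₁=-3.355, θ₂=0.504, ω₂=5.217
apply F[27]=-15.000 → step 28: x=0.395, v=-2.806, θ₁=-1.589, ω₁=-3.379, θ₂=0.611, ω₂=5.566
apply F[28]=-15.000 → step 29: x=0.336, v=-3.060, θ₁=-1.656, ω₁=-3.413, θ₂=0.726, ω₂=5.895
apply F[29]=-15.000 → step 30: x=0.273, v=-3.289, θ₁=-1.725, ω₁=-3.473, θ₂=0.847, ω₂=6.187
apply F[30]=-15.000 → step 31: x=0.205, v=-3.497, θ₁=-1.796, ω₁=-3.579, θ₂=0.973, ω₂=6.417
apply F[31]=-15.000 → step 32: x=0.133, v=-3.699, θ₁=-1.869, ω₁=-3.760, θ₂=1.103, ω₂=6.558
apply F[32]=-15.000 → step 33: x=0.057, v=-3.924, θ₁=-1.947, ω₁=-4.046, θ₂=1.235, ω₂=6.591
apply F[33]=-15.000 → step 34: x=-0.024, v=-4.211, θ₁=-2.032, ω₁=-4.460, θ₂=1.366, ω₂=6.530
apply F[34]=-15.000 → step 35: x=-0.112, v=-4.602, θ₁=-2.126, ω₁=-5.016, θ₂=1.496, ω₂=6.431
apply F[35]=-15.000 → step 36: x=-0.209, v=-5.136, θ₁=-2.233, ω₁=-5.729, θ₂=1.624, ω₂=6.396
apply F[36]=-15.000 → step 37: x=-0.319, v=-5.844, θ₁=-2.356, ω₁=-6.626, θ₂=1.753, ω₂=6.580
apply F[37]=-15.000 → step 38: x=-0.444, v=-6.757, θ₁=-2.500, ω₁=-7.786, θ₂=1.890, ω₂=7.211
apply F[38]=-15.000 → step 39: x=-0.591, v=-7.921, θ₁=-2.671, ω₁=-9.410, θ₂=2.047, ω₂=8.716
apply F[39]=-15.000 → step 40: x=-0.763, v=-9.401, θ₁=-2.883, ω₁=-12.020, θ₂=2.251, ω₂=12.149
Max |angle| over trajectory = 2.883 rad; bound = 1.558 → exceeded.

Answer: no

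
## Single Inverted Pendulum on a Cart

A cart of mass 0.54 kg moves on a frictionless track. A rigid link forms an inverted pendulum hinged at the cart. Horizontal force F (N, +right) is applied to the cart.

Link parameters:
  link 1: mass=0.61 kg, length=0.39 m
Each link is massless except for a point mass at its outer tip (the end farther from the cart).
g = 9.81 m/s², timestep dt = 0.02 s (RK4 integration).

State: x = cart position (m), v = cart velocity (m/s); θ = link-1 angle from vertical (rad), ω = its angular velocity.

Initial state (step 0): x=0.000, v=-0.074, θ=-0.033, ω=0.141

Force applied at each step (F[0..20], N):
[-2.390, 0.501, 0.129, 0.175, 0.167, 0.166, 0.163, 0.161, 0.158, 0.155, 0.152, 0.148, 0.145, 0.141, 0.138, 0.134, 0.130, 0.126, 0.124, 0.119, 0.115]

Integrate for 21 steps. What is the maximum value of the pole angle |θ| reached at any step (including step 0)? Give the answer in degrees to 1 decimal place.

apply F[0]=-2.390 → step 1: x=-0.002, v=-0.156, θ=-0.028, ω=0.335
apply F[1]=+0.501 → step 2: x=-0.005, v=-0.131, θ=-0.022, ω=0.260
apply F[2]=+0.129 → step 3: x=-0.008, v=-0.122, θ=-0.017, ω=0.227
apply F[3]=+0.175 → step 4: x=-0.010, v=-0.112, θ=-0.013, ω=0.194
apply F[4]=+0.167 → step 5: x=-0.012, v=-0.104, θ=-0.010, ω=0.166
apply F[5]=+0.166 → step 6: x=-0.014, v=-0.096, θ=-0.007, ω=0.141
apply F[6]=+0.163 → step 7: x=-0.016, v=-0.089, θ=-0.004, ω=0.120
apply F[7]=+0.161 → step 8: x=-0.018, v=-0.082, θ=-0.002, ω=0.102
apply F[8]=+0.158 → step 9: x=-0.019, v=-0.076, θ=0.000, ω=0.086
apply F[9]=+0.155 → step 10: x=-0.021, v=-0.070, θ=0.002, ω=0.072
apply F[10]=+0.152 → step 11: x=-0.022, v=-0.065, θ=0.003, ω=0.060
apply F[11]=+0.148 → step 12: x=-0.023, v=-0.061, θ=0.004, ω=0.050
apply F[12]=+0.145 → step 13: x=-0.025, v=-0.056, θ=0.005, ω=0.041
apply F[13]=+0.141 → step 14: x=-0.026, v=-0.052, θ=0.006, ω=0.033
apply F[14]=+0.138 → step 15: x=-0.027, v=-0.048, θ=0.006, ω=0.027
apply F[15]=+0.134 → step 16: x=-0.028, v=-0.045, θ=0.007, ω=0.021
apply F[16]=+0.130 → step 17: x=-0.028, v=-0.042, θ=0.007, ω=0.016
apply F[17]=+0.126 → step 18: x=-0.029, v=-0.039, θ=0.007, ω=0.012
apply F[18]=+0.124 → step 19: x=-0.030, v=-0.036, θ=0.008, ω=0.008
apply F[19]=+0.119 → step 20: x=-0.031, v=-0.033, θ=0.008, ω=0.005
apply F[20]=+0.115 → step 21: x=-0.031, v=-0.030, θ=0.008, ω=0.003
Max |angle| over trajectory = 0.033 rad = 1.9°.

Answer: 1.9°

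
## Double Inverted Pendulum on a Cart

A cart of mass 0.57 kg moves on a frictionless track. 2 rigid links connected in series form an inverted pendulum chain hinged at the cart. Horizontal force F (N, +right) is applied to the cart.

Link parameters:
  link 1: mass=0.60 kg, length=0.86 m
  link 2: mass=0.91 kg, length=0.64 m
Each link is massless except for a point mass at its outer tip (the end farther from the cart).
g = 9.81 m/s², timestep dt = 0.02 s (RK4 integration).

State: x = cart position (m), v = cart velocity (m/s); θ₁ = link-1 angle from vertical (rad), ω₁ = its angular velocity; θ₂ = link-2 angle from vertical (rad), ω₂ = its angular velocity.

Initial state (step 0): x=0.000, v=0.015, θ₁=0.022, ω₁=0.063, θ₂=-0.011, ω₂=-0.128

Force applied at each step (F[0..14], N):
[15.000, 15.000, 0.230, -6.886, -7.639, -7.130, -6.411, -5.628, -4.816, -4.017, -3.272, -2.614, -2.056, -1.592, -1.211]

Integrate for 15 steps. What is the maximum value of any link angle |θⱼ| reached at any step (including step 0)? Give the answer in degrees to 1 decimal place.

Answer: 4.3°

Derivation:
apply F[0]=+15.000 → step 1: x=0.005, v=0.530, θ₁=0.017, ω₁=-0.519, θ₂=-0.014, ω₂=-0.155
apply F[1]=+15.000 → step 2: x=0.021, v=1.051, θ₁=0.001, ω₁=-1.114, θ₂=-0.017, ω₂=-0.174
apply F[2]=+0.230 → step 3: x=0.042, v=1.064, θ₁=-0.021, ω₁=-1.128, θ₂=-0.021, ω₂=-0.180
apply F[3]=-6.886 → step 4: x=0.061, v=0.838, θ₁=-0.041, ω₁=-0.876, θ₂=-0.024, ω₂=-0.173
apply F[4]=-7.639 → step 5: x=0.076, v=0.596, θ₁=-0.056, ω₁=-0.614, θ₂=-0.028, ω₂=-0.155
apply F[5]=-7.130 → step 6: x=0.085, v=0.379, θ₁=-0.066, ω₁=-0.388, θ₂=-0.030, ω₂=-0.129
apply F[6]=-6.411 → step 7: x=0.091, v=0.192, θ₁=-0.072, ω₁=-0.200, θ₂=-0.033, ω₂=-0.098
apply F[7]=-5.628 → step 8: x=0.093, v=0.034, θ₁=-0.074, ω₁=-0.049, θ₂=-0.034, ω₂=-0.066
apply F[8]=-4.816 → step 9: x=0.093, v=-0.094, θ₁=-0.074, ω₁=0.069, θ₂=-0.035, ω₂=-0.034
apply F[9]=-4.017 → step 10: x=0.090, v=-0.196, θ₁=-0.072, ω₁=0.156, θ₂=-0.036, ω₂=-0.004
apply F[10]=-3.272 → step 11: x=0.085, v=-0.274, θ₁=-0.068, ω₁=0.218, θ₂=-0.036, ω₂=0.023
apply F[11]=-2.614 → step 12: x=0.079, v=-0.331, θ₁=-0.064, ω₁=0.259, θ₂=-0.035, ω₂=0.047
apply F[12]=-2.056 → step 13: x=0.072, v=-0.371, θ₁=-0.058, ω₁=0.282, θ₂=-0.034, ω₂=0.068
apply F[13]=-1.592 → step 14: x=0.064, v=-0.398, θ₁=-0.052, ω₁=0.294, θ₂=-0.032, ω₂=0.085
apply F[14]=-1.211 → step 15: x=0.056, v=-0.415, θ₁=-0.047, ω₁=0.296, θ₂=-0.030, ω₂=0.099
Max |angle| over trajectory = 0.074 rad = 4.3°.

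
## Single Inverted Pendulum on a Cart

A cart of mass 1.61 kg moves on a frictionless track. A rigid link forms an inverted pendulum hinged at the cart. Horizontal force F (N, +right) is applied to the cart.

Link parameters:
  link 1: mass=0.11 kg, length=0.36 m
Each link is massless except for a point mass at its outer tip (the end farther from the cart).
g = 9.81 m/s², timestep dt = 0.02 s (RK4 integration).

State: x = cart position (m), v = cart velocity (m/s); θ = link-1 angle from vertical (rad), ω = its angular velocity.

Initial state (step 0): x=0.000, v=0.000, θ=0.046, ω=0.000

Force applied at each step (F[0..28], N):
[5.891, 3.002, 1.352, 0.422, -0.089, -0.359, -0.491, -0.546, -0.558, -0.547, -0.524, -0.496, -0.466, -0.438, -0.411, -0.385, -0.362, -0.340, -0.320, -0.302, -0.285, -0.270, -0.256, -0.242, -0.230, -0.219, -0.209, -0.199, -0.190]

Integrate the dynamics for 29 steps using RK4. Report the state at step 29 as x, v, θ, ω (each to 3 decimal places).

Answer: x=0.041, v=0.022, θ=-0.009, ω=0.007

Derivation:
apply F[0]=+5.891 → step 1: x=0.001, v=0.073, θ=0.044, ω=-0.177
apply F[1]=+3.002 → step 2: x=0.003, v=0.109, θ=0.040, ω=-0.256
apply F[2]=+1.352 → step 3: x=0.005, v=0.126, θ=0.035, ω=-0.280
apply F[3]=+0.422 → step 4: x=0.007, v=0.130, θ=0.029, ω=-0.277
apply F[4]=-0.089 → step 5: x=0.010, v=0.129, θ=0.024, ω=-0.258
apply F[5]=-0.359 → step 6: x=0.013, v=0.124, θ=0.019, ω=-0.233
apply F[6]=-0.491 → step 7: x=0.015, v=0.118, θ=0.014, ω=-0.207
apply F[7]=-0.546 → step 8: x=0.017, v=0.111, θ=0.010, ω=-0.181
apply F[8]=-0.558 → step 9: x=0.019, v=0.104, θ=0.007, ω=-0.157
apply F[9]=-0.547 → step 10: x=0.021, v=0.097, θ=0.004, ω=-0.134
apply F[10]=-0.524 → step 11: x=0.023, v=0.090, θ=0.002, ω=-0.115
apply F[11]=-0.496 → step 12: x=0.025, v=0.084, θ=-0.000, ω=-0.097
apply F[12]=-0.466 → step 13: x=0.027, v=0.079, θ=-0.002, ω=-0.082
apply F[13]=-0.438 → step 14: x=0.028, v=0.073, θ=-0.004, ω=-0.068
apply F[14]=-0.411 → step 15: x=0.030, v=0.068, θ=-0.005, ω=-0.057
apply F[15]=-0.385 → step 16: x=0.031, v=0.063, θ=-0.006, ω=-0.047
apply F[16]=-0.362 → step 17: x=0.032, v=0.059, θ=-0.007, ω=-0.038
apply F[17]=-0.340 → step 18: x=0.033, v=0.055, θ=-0.007, ω=-0.030
apply F[18]=-0.320 → step 19: x=0.034, v=0.051, θ=-0.008, ω=-0.024
apply F[19]=-0.302 → step 20: x=0.035, v=0.047, θ=-0.008, ω=-0.018
apply F[20]=-0.285 → step 21: x=0.036, v=0.044, θ=-0.009, ω=-0.013
apply F[21]=-0.270 → step 22: x=0.037, v=0.041, θ=-0.009, ω=-0.009
apply F[22]=-0.256 → step 23: x=0.038, v=0.038, θ=-0.009, ω=-0.006
apply F[23]=-0.242 → step 24: x=0.039, v=0.035, θ=-0.009, ω=-0.003
apply F[24]=-0.230 → step 25: x=0.039, v=0.032, θ=-0.009, ω=-0.000
apply F[25]=-0.219 → step 26: x=0.040, v=0.029, θ=-0.009, ω=0.002
apply F[26]=-0.209 → step 27: x=0.040, v=0.027, θ=-0.009, ω=0.004
apply F[27]=-0.199 → step 28: x=0.041, v=0.025, θ=-0.009, ω=0.005
apply F[28]=-0.190 → step 29: x=0.041, v=0.022, θ=-0.009, ω=0.007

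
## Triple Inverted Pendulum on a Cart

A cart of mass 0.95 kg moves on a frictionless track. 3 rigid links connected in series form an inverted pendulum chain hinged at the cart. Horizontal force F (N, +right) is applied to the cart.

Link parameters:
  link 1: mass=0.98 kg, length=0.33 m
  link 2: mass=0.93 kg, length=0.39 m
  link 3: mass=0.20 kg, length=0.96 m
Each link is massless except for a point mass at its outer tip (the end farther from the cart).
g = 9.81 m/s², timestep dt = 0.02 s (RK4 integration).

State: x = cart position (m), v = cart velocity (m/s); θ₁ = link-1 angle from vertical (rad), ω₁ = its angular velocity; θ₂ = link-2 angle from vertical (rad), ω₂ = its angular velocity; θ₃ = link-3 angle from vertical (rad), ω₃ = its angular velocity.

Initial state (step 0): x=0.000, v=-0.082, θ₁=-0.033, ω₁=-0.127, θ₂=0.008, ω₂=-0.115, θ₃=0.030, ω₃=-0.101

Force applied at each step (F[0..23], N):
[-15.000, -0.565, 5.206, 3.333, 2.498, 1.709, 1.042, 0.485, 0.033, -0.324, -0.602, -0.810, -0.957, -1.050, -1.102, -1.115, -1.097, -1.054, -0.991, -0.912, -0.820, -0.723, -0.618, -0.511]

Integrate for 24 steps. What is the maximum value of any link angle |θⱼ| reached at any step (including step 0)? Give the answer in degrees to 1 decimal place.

apply F[0]=-15.000 → step 1: x=-0.005, v=-0.384, θ₁=-0.027, ω₁=0.740, θ₂=0.006, ω₂=-0.074, θ₃=0.028, ω₃=-0.095
apply F[1]=-0.565 → step 2: x=-0.012, v=-0.387, θ₁=-0.012, ω₁=0.722, θ₂=0.005, ω₂=-0.050, θ₃=0.026, ω₃=-0.090
apply F[2]=+5.206 → step 3: x=-0.019, v=-0.275, θ₁=-0.001, ω₁=0.371, θ₂=0.004, ω₂=-0.041, θ₃=0.024, ω₃=-0.085
apply F[3]=+3.333 → step 4: x=-0.024, v=-0.205, θ₁=0.004, ω₁=0.160, θ₂=0.003, ω₂=-0.041, θ₃=0.023, ω₃=-0.080
apply F[4]=+2.498 → step 5: x=-0.027, v=-0.155, θ₁=0.006, ω₁=0.012, θ₂=0.002, ω₂=-0.045, θ₃=0.021, ω₃=-0.075
apply F[5]=+1.709 → step 6: x=-0.030, v=-0.121, θ₁=0.005, ω₁=-0.085, θ₂=0.001, ω₂=-0.051, θ₃=0.020, ω₃=-0.071
apply F[6]=+1.042 → step 7: x=-0.032, v=-0.101, θ₁=0.003, ω₁=-0.142, θ₂=0.000, ω₂=-0.056, θ₃=0.018, ω₃=-0.066
apply F[7]=+0.485 → step 8: x=-0.034, v=-0.091, θ₁=-0.001, ω₁=-0.170, θ₂=-0.001, ω₂=-0.059, θ₃=0.017, ω₃=-0.062
apply F[8]=+0.033 → step 9: x=-0.036, v=-0.089, θ₁=-0.004, ω₁=-0.177, θ₂=-0.002, ω₂=-0.060, θ₃=0.016, ω₃=-0.057
apply F[9]=-0.324 → step 10: x=-0.038, v=-0.094, θ₁=-0.007, ω₁=-0.170, θ₂=-0.003, ω₂=-0.059, θ₃=0.015, ω₃=-0.053
apply F[10]=-0.602 → step 11: x=-0.040, v=-0.103, θ₁=-0.011, ω₁=-0.152, θ₂=-0.004, ω₂=-0.055, θ₃=0.014, ω₃=-0.048
apply F[11]=-0.810 → step 12: x=-0.042, v=-0.114, θ₁=-0.013, ω₁=-0.129, θ₂=-0.005, ω₂=-0.049, θ₃=0.013, ω₃=-0.044
apply F[12]=-0.957 → step 13: x=-0.044, v=-0.128, θ₁=-0.016, ω₁=-0.102, θ₂=-0.006, ω₂=-0.041, θ₃=0.012, ω₃=-0.039
apply F[13]=-1.050 → step 14: x=-0.047, v=-0.143, θ₁=-0.017, ω₁=-0.074, θ₂=-0.007, ω₂=-0.032, θ₃=0.011, ω₃=-0.035
apply F[14]=-1.102 → step 15: x=-0.050, v=-0.158, θ₁=-0.019, ω₁=-0.045, θ₂=-0.008, ω₂=-0.023, θ₃=0.011, ω₃=-0.030
apply F[15]=-1.115 → step 16: x=-0.054, v=-0.173, θ₁=-0.019, ω₁=-0.019, θ₂=-0.008, ω₂=-0.012, θ₃=0.010, ω₃=-0.026
apply F[16]=-1.097 → step 17: x=-0.057, v=-0.188, θ₁=-0.019, ω₁=0.006, θ₂=-0.008, ω₂=-0.002, θ₃=0.010, ω₃=-0.021
apply F[17]=-1.054 → step 18: x=-0.061, v=-0.202, θ₁=-0.019, ω₁=0.029, θ₂=-0.008, ω₂=0.008, θ₃=0.009, ω₃=-0.017
apply F[18]=-0.991 → step 19: x=-0.065, v=-0.214, θ₁=-0.018, ω₁=0.049, θ₂=-0.008, ω₂=0.018, θ₃=0.009, ω₃=-0.013
apply F[19]=-0.912 → step 20: x=-0.070, v=-0.226, θ₁=-0.017, ω₁=0.066, θ₂=-0.007, ω₂=0.028, θ₃=0.009, ω₃=-0.008
apply F[20]=-0.820 → step 21: x=-0.074, v=-0.236, θ₁=-0.016, ω₁=0.080, θ₂=-0.007, ω₂=0.036, θ₃=0.009, ω₃=-0.005
apply F[21]=-0.723 → step 22: x=-0.079, v=-0.245, θ₁=-0.014, ω₁=0.092, θ₂=-0.006, ω₂=0.044, θ₃=0.009, ω₃=-0.001
apply F[22]=-0.618 → step 23: x=-0.084, v=-0.252, θ₁=-0.012, ω₁=0.101, θ₂=-0.005, ω₂=0.051, θ₃=0.009, ω₃=0.003
apply F[23]=-0.511 → step 24: x=-0.089, v=-0.258, θ₁=-0.010, ω₁=0.108, θ₂=-0.004, ω₂=0.057, θ₃=0.009, ω₃=0.006
Max |angle| over trajectory = 0.033 rad = 1.9°.

Answer: 1.9°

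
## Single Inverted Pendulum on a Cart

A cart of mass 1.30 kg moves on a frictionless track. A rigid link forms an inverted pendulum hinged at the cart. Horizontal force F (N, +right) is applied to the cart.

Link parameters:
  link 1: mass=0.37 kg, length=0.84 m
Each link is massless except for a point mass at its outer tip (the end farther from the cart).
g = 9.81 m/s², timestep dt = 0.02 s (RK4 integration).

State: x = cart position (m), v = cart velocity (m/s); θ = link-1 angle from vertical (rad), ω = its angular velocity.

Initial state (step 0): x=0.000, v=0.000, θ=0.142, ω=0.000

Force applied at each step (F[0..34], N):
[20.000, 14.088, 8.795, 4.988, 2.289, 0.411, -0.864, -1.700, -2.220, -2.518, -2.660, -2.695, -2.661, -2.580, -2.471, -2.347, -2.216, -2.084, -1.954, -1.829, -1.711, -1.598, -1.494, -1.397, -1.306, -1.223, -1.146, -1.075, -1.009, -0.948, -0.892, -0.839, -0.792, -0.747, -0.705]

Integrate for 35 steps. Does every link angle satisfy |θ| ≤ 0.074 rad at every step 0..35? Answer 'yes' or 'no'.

Answer: no

Derivation:
apply F[0]=+20.000 → step 1: x=0.003, v=0.298, θ=0.139, ω=-0.319
apply F[1]=+14.088 → step 2: x=0.011, v=0.507, θ=0.130, ω=-0.533
apply F[2]=+8.795 → step 3: x=0.022, v=0.635, θ=0.118, ω=-0.655
apply F[3]=+4.988 → step 4: x=0.036, v=0.705, θ=0.105, ω=-0.713
apply F[4]=+2.289 → step 5: x=0.050, v=0.735, θ=0.090, ω=-0.726
apply F[5]=+0.411 → step 6: x=0.065, v=0.737, θ=0.076, ω=-0.708
apply F[6]=-0.864 → step 7: x=0.080, v=0.720, θ=0.062, ω=-0.672
apply F[7]=-1.700 → step 8: x=0.094, v=0.691, θ=0.049, ω=-0.625
apply F[8]=-2.220 → step 9: x=0.107, v=0.655, θ=0.037, ω=-0.571
apply F[9]=-2.518 → step 10: x=0.120, v=0.614, θ=0.026, ω=-0.515
apply F[10]=-2.660 → step 11: x=0.132, v=0.572, θ=0.017, ω=-0.460
apply F[11]=-2.695 → step 12: x=0.143, v=0.530, θ=0.008, ω=-0.407
apply F[12]=-2.661 → step 13: x=0.153, v=0.489, θ=0.000, ω=-0.357
apply F[13]=-2.580 → step 14: x=0.162, v=0.449, θ=-0.006, ω=-0.311
apply F[14]=-2.471 → step 15: x=0.171, v=0.412, θ=-0.012, ω=-0.269
apply F[15]=-2.347 → step 16: x=0.179, v=0.376, θ=-0.017, ω=-0.230
apply F[16]=-2.216 → step 17: x=0.186, v=0.343, θ=-0.021, ω=-0.195
apply F[17]=-2.084 → step 18: x=0.192, v=0.313, θ=-0.025, ω=-0.164
apply F[18]=-1.954 → step 19: x=0.198, v=0.284, θ=-0.028, ω=-0.136
apply F[19]=-1.829 → step 20: x=0.204, v=0.258, θ=-0.030, ω=-0.111
apply F[20]=-1.711 → step 21: x=0.209, v=0.233, θ=-0.032, ω=-0.089
apply F[21]=-1.598 → step 22: x=0.213, v=0.210, θ=-0.034, ω=-0.070
apply F[22]=-1.494 → step 23: x=0.217, v=0.189, θ=-0.035, ω=-0.053
apply F[23]=-1.397 → step 24: x=0.221, v=0.170, θ=-0.036, ω=-0.038
apply F[24]=-1.306 → step 25: x=0.224, v=0.152, θ=-0.037, ω=-0.025
apply F[25]=-1.223 → step 26: x=0.227, v=0.135, θ=-0.037, ω=-0.014
apply F[26]=-1.146 → step 27: x=0.229, v=0.119, θ=-0.037, ω=-0.004
apply F[27]=-1.075 → step 28: x=0.232, v=0.105, θ=-0.037, ω=0.004
apply F[28]=-1.009 → step 29: x=0.234, v=0.091, θ=-0.037, ω=0.011
apply F[29]=-0.948 → step 30: x=0.235, v=0.079, θ=-0.037, ω=0.018
apply F[30]=-0.892 → step 31: x=0.237, v=0.067, θ=-0.036, ω=0.023
apply F[31]=-0.839 → step 32: x=0.238, v=0.056, θ=-0.036, ω=0.027
apply F[32]=-0.792 → step 33: x=0.239, v=0.046, θ=-0.035, ω=0.031
apply F[33]=-0.747 → step 34: x=0.240, v=0.037, θ=-0.035, ω=0.034
apply F[34]=-0.705 → step 35: x=0.240, v=0.028, θ=-0.034, ω=0.037
Max |angle| over trajectory = 0.142 rad; bound = 0.074 → exceeded.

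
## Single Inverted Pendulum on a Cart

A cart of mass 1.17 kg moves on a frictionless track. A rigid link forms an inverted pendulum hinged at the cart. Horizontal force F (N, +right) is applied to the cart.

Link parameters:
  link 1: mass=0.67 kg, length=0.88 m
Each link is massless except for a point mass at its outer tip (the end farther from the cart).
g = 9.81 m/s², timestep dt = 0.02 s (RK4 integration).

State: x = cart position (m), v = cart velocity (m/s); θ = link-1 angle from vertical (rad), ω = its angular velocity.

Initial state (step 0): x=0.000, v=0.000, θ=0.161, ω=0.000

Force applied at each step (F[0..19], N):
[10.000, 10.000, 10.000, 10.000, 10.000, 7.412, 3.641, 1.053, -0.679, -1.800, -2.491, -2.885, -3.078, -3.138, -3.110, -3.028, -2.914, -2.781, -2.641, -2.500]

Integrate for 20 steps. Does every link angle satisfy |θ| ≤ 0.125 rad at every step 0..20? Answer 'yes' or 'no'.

apply F[0]=+10.000 → step 1: x=0.002, v=0.151, θ=0.160, ω=-0.134
apply F[1]=+10.000 → step 2: x=0.006, v=0.302, θ=0.156, ω=-0.269
apply F[2]=+10.000 → step 3: x=0.014, v=0.455, θ=0.149, ω=-0.406
apply F[3]=+10.000 → step 4: x=0.024, v=0.608, θ=0.139, ω=-0.546
apply F[4]=+10.000 → step 5: x=0.038, v=0.763, θ=0.127, ω=-0.691
apply F[5]=+7.412 → step 6: x=0.054, v=0.876, θ=0.112, ω=-0.792
apply F[6]=+3.641 → step 7: x=0.072, v=0.927, θ=0.096, ω=-0.827
apply F[7]=+1.053 → step 8: x=0.091, v=0.936, θ=0.080, ω=-0.817
apply F[8]=-0.679 → step 9: x=0.110, v=0.917, θ=0.064, ω=-0.779
apply F[9]=-1.800 → step 10: x=0.127, v=0.880, θ=0.049, ω=-0.725
apply F[10]=-2.491 → step 11: x=0.145, v=0.833, θ=0.035, ω=-0.663
apply F[11]=-2.885 → step 12: x=0.161, v=0.781, θ=0.022, ω=-0.597
apply F[12]=-3.078 → step 13: x=0.176, v=0.727, θ=0.011, ω=-0.531
apply F[13]=-3.138 → step 14: x=0.190, v=0.672, θ=0.001, ω=-0.468
apply F[14]=-3.110 → step 15: x=0.203, v=0.619, θ=-0.008, ω=-0.409
apply F[15]=-3.028 → step 16: x=0.215, v=0.569, θ=-0.016, ω=-0.355
apply F[16]=-2.914 → step 17: x=0.226, v=0.521, θ=-0.022, ω=-0.305
apply F[17]=-2.781 → step 18: x=0.236, v=0.477, θ=-0.028, ω=-0.259
apply F[18]=-2.641 → step 19: x=0.245, v=0.435, θ=-0.033, ω=-0.219
apply F[19]=-2.500 → step 20: x=0.253, v=0.396, θ=-0.037, ω=-0.182
Max |angle| over trajectory = 0.161 rad; bound = 0.125 → exceeded.

Answer: no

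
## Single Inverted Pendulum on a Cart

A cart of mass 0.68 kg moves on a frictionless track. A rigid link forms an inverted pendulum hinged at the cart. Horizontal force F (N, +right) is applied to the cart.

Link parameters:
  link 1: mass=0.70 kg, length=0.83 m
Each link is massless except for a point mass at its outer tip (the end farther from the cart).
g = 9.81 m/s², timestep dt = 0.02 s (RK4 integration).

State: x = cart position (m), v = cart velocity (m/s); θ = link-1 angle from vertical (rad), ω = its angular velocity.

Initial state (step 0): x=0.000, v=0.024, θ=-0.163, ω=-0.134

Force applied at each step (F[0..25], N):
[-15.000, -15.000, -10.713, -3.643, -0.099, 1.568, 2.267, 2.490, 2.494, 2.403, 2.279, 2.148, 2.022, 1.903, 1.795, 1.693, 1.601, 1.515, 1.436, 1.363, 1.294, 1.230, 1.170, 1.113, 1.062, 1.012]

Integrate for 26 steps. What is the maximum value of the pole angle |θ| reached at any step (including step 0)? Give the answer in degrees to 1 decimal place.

Answer: 9.3°

Derivation:
apply F[0]=-15.000 → step 1: x=-0.004, v=-0.374, θ=-0.161, ω=0.301
apply F[1]=-15.000 → step 2: x=-0.015, v=-0.775, θ=-0.151, ω=0.741
apply F[2]=-10.713 → step 3: x=-0.033, v=-1.058, θ=-0.133, ω=1.045
apply F[3]=-3.643 → step 4: x=-0.055, v=-1.141, θ=-0.112, ω=1.116
apply F[4]=-0.099 → step 5: x=-0.078, v=-1.126, θ=-0.090, ω=1.074
apply F[5]=+1.568 → step 6: x=-0.100, v=-1.066, θ=-0.069, ω=0.983
apply F[6]=+2.267 → step 7: x=-0.120, v=-0.989, θ=-0.050, ω=0.876
apply F[7]=+2.490 → step 8: x=-0.139, v=-0.908, θ=-0.034, ω=0.768
apply F[8]=+2.494 → step 9: x=-0.157, v=-0.829, θ=-0.020, ω=0.667
apply F[9]=+2.403 → step 10: x=-0.173, v=-0.756, θ=-0.007, ω=0.576
apply F[10]=+2.279 → step 11: x=-0.187, v=-0.688, θ=0.003, ω=0.494
apply F[11]=+2.148 → step 12: x=-0.200, v=-0.627, θ=0.013, ω=0.422
apply F[12]=+2.022 → step 13: x=-0.212, v=-0.571, θ=0.020, ω=0.359
apply F[13]=+1.903 → step 14: x=-0.223, v=-0.520, θ=0.027, ω=0.302
apply F[14]=+1.795 → step 15: x=-0.233, v=-0.473, θ=0.033, ω=0.253
apply F[15]=+1.693 → step 16: x=-0.242, v=-0.430, θ=0.037, ω=0.210
apply F[16]=+1.601 → step 17: x=-0.250, v=-0.391, θ=0.041, ω=0.172
apply F[17]=+1.515 → step 18: x=-0.258, v=-0.355, θ=0.044, ω=0.139
apply F[18]=+1.436 → step 19: x=-0.264, v=-0.322, θ=0.047, ω=0.110
apply F[19]=+1.363 → step 20: x=-0.271, v=-0.292, θ=0.049, ω=0.085
apply F[20]=+1.294 → step 21: x=-0.276, v=-0.263, θ=0.050, ω=0.062
apply F[21]=+1.230 → step 22: x=-0.281, v=-0.238, θ=0.051, ω=0.043
apply F[22]=+1.170 → step 23: x=-0.286, v=-0.214, θ=0.052, ω=0.026
apply F[23]=+1.113 → step 24: x=-0.290, v=-0.191, θ=0.052, ω=0.012
apply F[24]=+1.062 → step 25: x=-0.293, v=-0.171, θ=0.052, ω=-0.000
apply F[25]=+1.012 → step 26: x=-0.297, v=-0.152, θ=0.052, ω=-0.011
Max |angle| over trajectory = 0.163 rad = 9.3°.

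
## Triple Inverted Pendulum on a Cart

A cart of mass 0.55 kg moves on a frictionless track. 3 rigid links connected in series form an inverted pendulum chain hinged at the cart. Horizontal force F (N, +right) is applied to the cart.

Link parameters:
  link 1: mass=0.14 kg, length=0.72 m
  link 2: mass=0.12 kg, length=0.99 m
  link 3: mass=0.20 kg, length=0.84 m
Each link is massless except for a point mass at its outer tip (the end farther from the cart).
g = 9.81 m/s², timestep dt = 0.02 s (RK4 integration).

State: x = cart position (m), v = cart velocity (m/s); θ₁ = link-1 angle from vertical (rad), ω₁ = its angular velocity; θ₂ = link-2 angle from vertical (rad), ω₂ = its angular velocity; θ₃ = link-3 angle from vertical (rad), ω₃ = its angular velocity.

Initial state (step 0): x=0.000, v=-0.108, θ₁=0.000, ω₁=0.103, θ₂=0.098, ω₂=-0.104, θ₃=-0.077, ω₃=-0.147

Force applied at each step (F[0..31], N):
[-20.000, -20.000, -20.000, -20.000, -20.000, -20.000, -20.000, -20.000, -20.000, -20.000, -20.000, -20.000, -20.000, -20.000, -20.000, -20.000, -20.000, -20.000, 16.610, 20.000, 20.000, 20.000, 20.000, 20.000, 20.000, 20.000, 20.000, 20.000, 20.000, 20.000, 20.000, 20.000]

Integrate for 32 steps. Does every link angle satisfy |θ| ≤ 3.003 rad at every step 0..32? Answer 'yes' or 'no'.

Answer: yes

Derivation:
apply F[0]=-20.000 → step 1: x=-0.009, v=-0.836, θ₁=0.012, ω₁=1.064, θ₂=0.097, ω₂=0.001, θ₃=-0.081, ω₃=-0.244
apply F[1]=-20.000 → step 2: x=-0.033, v=-1.566, θ₁=0.043, ω₁=2.054, θ₂=0.098, ω₂=0.073, θ₃=-0.087, ω₃=-0.319
apply F[2]=-20.000 → step 3: x=-0.072, v=-2.295, θ₁=0.094, ω₁=3.077, θ₂=0.100, ω₂=0.093, θ₃=-0.093, ω₃=-0.346
apply F[3]=-20.000 → step 4: x=-0.125, v=-3.013, θ₁=0.166, ω₁=4.091, θ₂=0.101, ω₂=0.078, θ₃=-0.100, ω₃=-0.297
apply F[4]=-20.000 → step 5: x=-0.192, v=-3.699, θ₁=0.257, ω₁=4.998, θ₂=0.103, ω₂=0.088, θ₃=-0.105, ω₃=-0.150
apply F[5]=-20.000 → step 6: x=-0.273, v=-4.332, θ₁=0.364, ω₁=5.688, θ₂=0.106, ω₂=0.219, θ₃=-0.105, ω₃=0.082
apply F[6]=-20.000 → step 7: x=-0.365, v=-4.906, θ₁=0.483, ω₁=6.120, θ₂=0.113, ω₂=0.533, θ₃=-0.101, ω₃=0.360
apply F[7]=-20.000 → step 8: x=-0.469, v=-5.430, θ₁=0.608, ω₁=6.331, θ₂=0.128, ω₂=1.026, θ₃=-0.091, ω₃=0.647
apply F[8]=-20.000 → step 9: x=-0.582, v=-5.916, θ₁=0.735, ω₁=6.381, θ₂=0.155, ω₂=1.658, θ₃=-0.075, ω₃=0.931
apply F[9]=-20.000 → step 10: x=-0.705, v=-6.373, θ₁=0.862, ω₁=6.308, θ₂=0.195, ω₂=2.382, θ₃=-0.054, ω₃=1.219
apply F[10]=-20.000 → step 11: x=-0.837, v=-6.809, θ₁=0.986, ω₁=6.123, θ₂=0.250, ω₂=3.158, θ₃=-0.026, ω₃=1.526
apply F[11]=-20.000 → step 12: x=-0.977, v=-7.227, θ₁=1.106, ω₁=5.820, θ₂=0.322, ω₂=3.951, θ₃=0.008, ω₃=1.874
apply F[12]=-20.000 → step 13: x=-1.126, v=-7.631, θ₁=1.218, ω₁=5.387, θ₂=0.408, ω₂=4.728, θ₃=0.049, ω₃=2.291
apply F[13]=-20.000 → step 14: x=-1.283, v=-8.024, θ₁=1.321, ω₁=4.811, θ₂=0.510, ω₂=5.457, θ₃=0.100, ω₃=2.807
apply F[14]=-20.000 → step 15: x=-1.447, v=-8.406, θ₁=1.410, ω₁=4.091, θ₂=0.626, ω₂=6.107, θ₃=0.162, ω₃=3.454
apply F[15]=-20.000 → step 16: x=-1.619, v=-8.771, θ₁=1.483, ω₁=3.237, θ₂=0.754, ω₂=6.650, θ₃=0.239, ω₃=4.267
apply F[16]=-20.000 → step 17: x=-1.798, v=-9.108, θ₁=1.539, ω₁=2.277, θ₂=0.891, ω₂=7.052, θ₃=0.334, ω₃=5.280
apply F[17]=-20.000 → step 18: x=-1.983, v=-9.399, θ₁=1.574, ω₁=1.263, θ₂=1.035, ω₂=7.263, θ₃=0.452, ω₃=6.530
apply F[18]=+16.610 → step 19: x=-2.164, v=-8.743, θ₁=1.596, ω₁=0.942, θ₂=1.175, ω₂=6.758, θ₃=0.590, ω₃=7.257
apply F[19]=+20.000 → step 20: x=-2.332, v=-8.001, θ₁=1.613, ω₁=0.834, θ₂=1.304, ω₂=6.165, θ₃=0.741, ω₃=7.893
apply F[20]=+20.000 → step 21: x=-2.484, v=-7.253, θ₁=1.630, ω₁=0.863, θ₂=1.421, ω₂=5.547, θ₃=0.905, ω₃=8.490
apply F[21]=+20.000 → step 22: x=-2.622, v=-6.494, θ₁=1.649, ω₁=1.011, θ₂=1.526, ω₂=4.926, θ₃=1.081, ω₃=9.048
apply F[22]=+20.000 → step 23: x=-2.744, v=-5.716, θ₁=1.671, ω₁=1.266, θ₂=1.619, ω₂=4.337, θ₃=1.267, ω₃=9.559
apply F[23]=+20.000 → step 24: x=-2.850, v=-4.906, θ₁=1.700, ω₁=1.629, θ₂=1.700, ω₂=3.829, θ₃=1.463, ω₃=9.993
apply F[24]=+20.000 → step 25: x=-2.940, v=-4.059, θ₁=1.737, ω₁=2.105, θ₂=1.773, ω₂=3.478, θ₃=1.666, ω₃=10.287
apply F[25]=+20.000 → step 26: x=-3.012, v=-3.177, θ₁=1.785, ω₁=2.693, θ₂=1.841, ω₂=3.368, θ₃=1.873, ω₃=10.358
apply F[26]=+20.000 → step 27: x=-3.067, v=-2.271, θ₁=1.846, ω₁=3.380, θ₂=1.910, ω₂=3.541, θ₃=2.078, ω₃=10.159
apply F[27]=+20.000 → step 28: x=-3.103, v=-1.351, θ₁=1.921, ω₁=4.157, θ₂=1.984, ω₂=3.962, θ₃=2.277, ω₃=9.708
apply F[28]=+20.000 → step 29: x=-3.121, v=-0.410, θ₁=2.012, ω₁=5.029, θ₂=2.069, ω₂=4.554, θ₃=2.465, ω₃=9.044
apply F[29]=+20.000 → step 30: x=-3.119, v=0.576, θ₁=2.123, ω₁=6.025, θ₂=2.167, ω₂=5.248, θ₃=2.638, ω₃=8.169
apply F[30]=+20.000 → step 31: x=-3.097, v=1.635, θ₁=2.255, ω₁=7.182, θ₂=2.280, ω₂=6.015, θ₃=2.790, ω₃=7.030
apply F[31]=+20.000 → step 32: x=-3.053, v=2.803, θ₁=2.411, ω₁=8.532, θ₂=2.408, ω₂=6.899, θ₃=2.916, ω₃=5.511
Max |angle| over trajectory = 2.916 rad; bound = 3.003 → within bound.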